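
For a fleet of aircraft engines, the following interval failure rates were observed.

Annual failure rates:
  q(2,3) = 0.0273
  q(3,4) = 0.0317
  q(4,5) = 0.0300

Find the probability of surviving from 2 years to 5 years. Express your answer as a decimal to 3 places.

Survival from 2 to 5 is the product of surviving each interval: (1 − 0.0273) × (1 − 0.0317) × (1 − 0.0300).
= 0.9727 × 0.9683 × 0.9700 = 0.913609.

0.914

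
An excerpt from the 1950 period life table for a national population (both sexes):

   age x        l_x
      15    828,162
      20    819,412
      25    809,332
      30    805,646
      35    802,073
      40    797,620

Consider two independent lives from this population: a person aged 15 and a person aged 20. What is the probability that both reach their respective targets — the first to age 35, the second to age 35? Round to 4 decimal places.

p₁ = l_35/l_15 = 802,073/828,162 = 0.968498; p₂ = l_35/l_20 = 802,073/819,412 = 0.978840.
P(both) = p₁ × p₂ = 0.968498 × 0.978840 = 0.948005.

0.9480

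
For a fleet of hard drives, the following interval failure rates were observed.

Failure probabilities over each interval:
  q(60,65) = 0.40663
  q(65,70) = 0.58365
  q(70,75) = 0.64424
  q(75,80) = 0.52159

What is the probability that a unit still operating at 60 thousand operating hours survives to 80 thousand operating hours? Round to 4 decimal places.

Chaining the interval survival probabilities: (1 − 0.40663) × (1 − 0.58365) × (1 − 0.64424) × (1 − 0.52159).
= 0.59337 × 0.41635 × 0.35576 × 0.47841 = 0.042048.

0.0420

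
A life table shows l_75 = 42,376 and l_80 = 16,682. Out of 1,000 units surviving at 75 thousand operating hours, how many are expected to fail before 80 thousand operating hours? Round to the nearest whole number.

The relevant probability is 1 − 16,682/42,376 = 0.606334.
Expected number = 1,000 × 0.606334 = 606.

606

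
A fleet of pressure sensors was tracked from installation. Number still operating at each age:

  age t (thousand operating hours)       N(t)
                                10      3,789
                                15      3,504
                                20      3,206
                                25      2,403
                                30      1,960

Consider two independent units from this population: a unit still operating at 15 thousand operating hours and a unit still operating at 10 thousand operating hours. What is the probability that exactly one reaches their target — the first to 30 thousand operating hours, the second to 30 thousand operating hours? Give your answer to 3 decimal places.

0.498

p₁ = N(30)/N(15) = 1,960/3,504 = 0.559361; p₂ = N(30)/N(10) = 1,960/3,789 = 0.517287.
P(exactly one) = p₁(1−p₂) + (1−p₁)p₂ = 0.270011 + 0.227937 = 0.497948.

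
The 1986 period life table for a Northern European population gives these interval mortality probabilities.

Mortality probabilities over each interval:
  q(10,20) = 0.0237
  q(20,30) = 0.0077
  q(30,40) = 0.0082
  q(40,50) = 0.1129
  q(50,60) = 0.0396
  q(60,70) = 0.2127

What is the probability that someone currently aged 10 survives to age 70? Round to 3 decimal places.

The overall survival probability is (1 − 0.0237) × (1 − 0.0077) × (1 − 0.0082) × (1 − 0.1129) × (1 − 0.0396) × (1 − 0.2127).
= 0.9763 × 0.9923 × 0.9918 × 0.8871 × 0.9604 × 0.7873 = 0.644489.

0.644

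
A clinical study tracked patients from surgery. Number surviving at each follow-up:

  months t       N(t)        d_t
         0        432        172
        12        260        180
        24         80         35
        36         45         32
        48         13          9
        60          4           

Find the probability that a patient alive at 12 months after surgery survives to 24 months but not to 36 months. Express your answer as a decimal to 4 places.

This is the probability of reaching 24 but not 36, conditional on being alive at 12: (N(24) − N(36)) / N(12).
= (80 − 45) / 260 = 35 / 260 = 0.134615.

0.1346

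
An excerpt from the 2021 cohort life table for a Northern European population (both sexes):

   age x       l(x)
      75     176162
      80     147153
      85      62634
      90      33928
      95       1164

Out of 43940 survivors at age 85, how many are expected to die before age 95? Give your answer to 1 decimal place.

43123.4

The relevant probability is 1 − 1164/62634 = 0.981416.
Expected number = 43940 × 0.981416 = 43123.4.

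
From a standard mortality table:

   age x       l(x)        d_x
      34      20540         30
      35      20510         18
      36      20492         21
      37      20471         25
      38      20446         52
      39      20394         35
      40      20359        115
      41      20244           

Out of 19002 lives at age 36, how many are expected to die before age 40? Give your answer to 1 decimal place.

123.3

The relevant probability is 1 − 20359/20492 = 0.006490.
Expected number = 19002 × 0.006490 = 123.3.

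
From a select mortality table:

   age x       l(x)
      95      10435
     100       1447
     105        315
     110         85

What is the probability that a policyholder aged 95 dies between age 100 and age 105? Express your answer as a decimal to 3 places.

This is the probability of reaching 100 but not 105, conditional on being alive at 95: (l(100) − l(105)) / l(95).
= (1447 − 315) / 10435 = 1132 / 10435 = 0.108481.

0.108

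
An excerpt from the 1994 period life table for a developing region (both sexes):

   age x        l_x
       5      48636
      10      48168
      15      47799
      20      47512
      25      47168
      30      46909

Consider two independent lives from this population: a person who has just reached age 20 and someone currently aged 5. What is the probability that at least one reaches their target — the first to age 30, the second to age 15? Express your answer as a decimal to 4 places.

0.9998

p₁ = l_30/l_20 = 46909/47512 = 0.987308; p₂ = l_15/l_5 = 47799/48636 = 0.982791.
P(at least one) = 1 − (1−p₁)(1−p₂) = 1 − 0.012692 × 0.017209 = 0.999782.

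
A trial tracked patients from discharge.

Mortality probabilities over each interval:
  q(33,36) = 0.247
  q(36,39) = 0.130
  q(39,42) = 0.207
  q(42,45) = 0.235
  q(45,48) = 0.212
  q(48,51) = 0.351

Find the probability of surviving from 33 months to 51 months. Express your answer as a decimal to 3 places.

Survival from 33 to 51 is the product of surviving each interval: (1 − 0.247) × (1 − 0.130) × (1 − 0.207) × (1 − 0.235) × (1 − 0.212) × (1 − 0.351).
= 0.753 × 0.870 × 0.793 × 0.765 × 0.788 × 0.649 = 0.203245.

0.203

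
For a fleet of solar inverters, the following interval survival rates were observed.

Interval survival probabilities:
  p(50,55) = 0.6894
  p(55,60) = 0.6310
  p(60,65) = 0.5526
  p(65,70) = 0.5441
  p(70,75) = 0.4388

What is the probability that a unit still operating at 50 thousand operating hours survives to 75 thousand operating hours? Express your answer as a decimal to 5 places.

0.05739

Chaining the interval survival probabilities: 0.6894 × 0.6310 × 0.5526 × 0.5441 × 0.4388.
= 0.057393.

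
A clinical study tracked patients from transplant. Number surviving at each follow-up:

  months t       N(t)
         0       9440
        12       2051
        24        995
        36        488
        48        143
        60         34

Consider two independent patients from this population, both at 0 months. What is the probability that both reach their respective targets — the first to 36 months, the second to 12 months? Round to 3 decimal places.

p₁ = N(36)/N(0) = 488/9440 = 0.051695; p₂ = N(12)/N(0) = 2051/9440 = 0.217267.
P(both) = p₁ × p₂ = 0.051695 × 0.217267 = 0.011232.

0.011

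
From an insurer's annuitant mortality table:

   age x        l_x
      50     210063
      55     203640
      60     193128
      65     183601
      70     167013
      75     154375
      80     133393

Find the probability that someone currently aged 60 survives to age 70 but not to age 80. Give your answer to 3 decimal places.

0.174

We want 10|10q60 = (l_70 − l_80)/l_60.
This is the probability of reaching 70 but not 80, conditional on being alive at 60: (l_70 − l_80) / l_60.
= (167013 − 133393) / 193128 = 33620 / 193128 = 0.174081.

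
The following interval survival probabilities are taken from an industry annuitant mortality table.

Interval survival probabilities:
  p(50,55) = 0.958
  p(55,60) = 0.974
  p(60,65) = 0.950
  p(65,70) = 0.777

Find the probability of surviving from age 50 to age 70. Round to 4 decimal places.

Survival from 50 to 70 is the product of surviving each interval: 0.958 × 0.974 × 0.950 × 0.777.
= 0.688762.

0.6888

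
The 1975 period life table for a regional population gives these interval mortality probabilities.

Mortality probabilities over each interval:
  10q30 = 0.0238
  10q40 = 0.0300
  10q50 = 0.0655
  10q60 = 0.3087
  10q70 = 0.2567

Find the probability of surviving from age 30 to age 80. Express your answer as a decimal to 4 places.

0.4547

The overall survival probability is (1 − 0.0238) × (1 − 0.0300) × (1 − 0.0655) × (1 − 0.3087) × (1 − 0.2567).
= 0.9762 × 0.9700 × 0.9345 × 0.6913 × 0.7433 = 0.454695.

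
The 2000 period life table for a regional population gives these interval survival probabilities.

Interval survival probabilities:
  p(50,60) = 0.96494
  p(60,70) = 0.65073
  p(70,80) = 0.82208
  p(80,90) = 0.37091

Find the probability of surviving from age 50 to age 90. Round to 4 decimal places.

Chaining the interval survival probabilities: 0.96494 × 0.65073 × 0.82208 × 0.37091.
= 0.191463.

0.1915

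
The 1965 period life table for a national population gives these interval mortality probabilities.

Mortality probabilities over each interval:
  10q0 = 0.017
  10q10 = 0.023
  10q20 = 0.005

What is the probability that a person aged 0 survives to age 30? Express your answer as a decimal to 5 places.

Survival from 0 to 30 is the product of surviving each interval: (1 − 0.017) × (1 − 0.023) × (1 − 0.005).
= 0.983 × 0.977 × 0.995 = 0.955589.

0.95559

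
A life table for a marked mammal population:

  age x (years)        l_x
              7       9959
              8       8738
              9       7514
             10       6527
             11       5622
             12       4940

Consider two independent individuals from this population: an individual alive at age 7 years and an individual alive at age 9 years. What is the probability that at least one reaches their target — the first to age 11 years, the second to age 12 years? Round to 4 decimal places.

p₁ = l_11/l_7 = 5622/9959 = 0.564515; p₂ = l_12/l_9 = 4940/7514 = 0.657439.
P(at least one) = 1 − (1−p₁)(1−p₂) = 1 − 0.435485 × 0.342561 = 0.850820.

0.8508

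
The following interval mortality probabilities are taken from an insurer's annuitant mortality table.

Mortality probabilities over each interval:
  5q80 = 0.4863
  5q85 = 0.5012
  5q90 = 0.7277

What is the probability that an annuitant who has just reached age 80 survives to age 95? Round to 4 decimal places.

0.0698

The overall survival probability is (1 − 0.4863) × (1 − 0.5012) × (1 − 0.7277).
= 0.5137 × 0.4988 × 0.2723 = 0.069772.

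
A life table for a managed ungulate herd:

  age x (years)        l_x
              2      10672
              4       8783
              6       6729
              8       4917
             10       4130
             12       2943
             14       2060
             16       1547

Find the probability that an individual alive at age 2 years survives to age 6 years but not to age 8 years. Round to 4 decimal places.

0.1698

This is the probability of reaching 6 but not 8, conditional on being alive at 2: (l_6 − l_8) / l_2.
= (6729 − 4917) / 10672 = 1812 / 10672 = 0.169790.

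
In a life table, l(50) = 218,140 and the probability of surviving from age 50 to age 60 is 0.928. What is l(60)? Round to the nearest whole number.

202434

l(60) = l(50) × p = 218,140 × 0.928 = 202434.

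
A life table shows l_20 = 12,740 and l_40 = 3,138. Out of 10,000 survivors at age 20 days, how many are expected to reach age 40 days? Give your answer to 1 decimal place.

The relevant probability is 3,138/12,740 = 0.246311.
Expected number = 10,000 × 0.246311 = 2463.1.

2463.1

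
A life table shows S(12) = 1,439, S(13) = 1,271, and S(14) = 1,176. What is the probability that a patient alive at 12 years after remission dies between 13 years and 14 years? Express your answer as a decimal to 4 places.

This is the probability of reaching 13 but not 14, conditional on being alive at 12: (S(13) − S(14)) / S(12).
= (1,271 − 1,176) / 1,439 = 95 / 1,439 = 0.066018.

0.0660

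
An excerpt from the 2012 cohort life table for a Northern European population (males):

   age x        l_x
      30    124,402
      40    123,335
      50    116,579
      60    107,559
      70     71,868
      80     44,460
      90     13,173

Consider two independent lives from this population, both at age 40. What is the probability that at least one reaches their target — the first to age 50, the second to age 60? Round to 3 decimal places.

p₁ = l_50/l_40 = 116,579/123,335 = 0.945222; p₂ = l_60/l_40 = 107,559/123,335 = 0.872088.
P(at least one) = 1 − (1−p₁)(1−p₂) = 1 − 0.054778 × 0.127912 = 0.992993.

0.993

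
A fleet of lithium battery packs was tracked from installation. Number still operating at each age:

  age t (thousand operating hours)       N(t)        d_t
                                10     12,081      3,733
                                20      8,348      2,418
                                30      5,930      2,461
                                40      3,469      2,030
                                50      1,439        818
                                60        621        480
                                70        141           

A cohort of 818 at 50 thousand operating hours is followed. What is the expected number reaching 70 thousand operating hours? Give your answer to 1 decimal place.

The relevant probability is 141/1,439 = 0.097985.
Expected number = 818 × 0.097985 = 80.2.

80.2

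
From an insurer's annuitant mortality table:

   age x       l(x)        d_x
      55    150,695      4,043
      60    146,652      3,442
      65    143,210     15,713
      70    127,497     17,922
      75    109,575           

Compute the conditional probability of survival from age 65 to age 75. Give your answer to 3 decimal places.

0.765

The conditional survival probability is l(75)/l(65) = 109,575/143,210 = 0.765135.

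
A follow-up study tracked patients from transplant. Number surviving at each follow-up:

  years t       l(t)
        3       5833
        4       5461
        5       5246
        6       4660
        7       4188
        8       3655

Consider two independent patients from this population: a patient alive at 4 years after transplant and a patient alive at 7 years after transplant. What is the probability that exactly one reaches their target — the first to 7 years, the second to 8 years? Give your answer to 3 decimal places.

0.301

p₁ = l(7)/l(4) = 4188/5461 = 0.766893; p₂ = l(8)/l(7) = 3655/4188 = 0.872732.
P(exactly one) = p₁(1−p₂) + (1−p₁)p₂ = 0.097601 + 0.203440 = 0.301041.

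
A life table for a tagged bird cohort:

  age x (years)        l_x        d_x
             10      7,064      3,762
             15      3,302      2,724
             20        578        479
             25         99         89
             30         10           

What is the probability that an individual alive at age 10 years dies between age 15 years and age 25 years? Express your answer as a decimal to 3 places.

This is the probability of reaching 15 but not 25, conditional on being alive at 10: (l_15 − l_25) / l_10.
= (3,302 − 99) / 7,064 = 3,203 / 7,064 = 0.453426.

0.453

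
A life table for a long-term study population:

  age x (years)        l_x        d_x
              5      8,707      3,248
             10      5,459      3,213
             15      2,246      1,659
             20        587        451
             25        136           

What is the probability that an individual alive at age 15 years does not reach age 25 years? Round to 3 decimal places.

0.939

P(die before 25 | alive at 15) = 1 − l_25/l_15 = 1 − 136/2,246 = (2,110)/2,246 = 0.939448.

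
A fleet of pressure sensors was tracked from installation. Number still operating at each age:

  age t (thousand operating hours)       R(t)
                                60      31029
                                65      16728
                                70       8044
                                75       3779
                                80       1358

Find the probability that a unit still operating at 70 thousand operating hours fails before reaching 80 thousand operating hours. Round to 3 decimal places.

P(fail before 80 | operational at 70) = 1 − R(80)/R(70) = 1 − 1358/8044 = (6686)/8044 = 0.831179.

0.831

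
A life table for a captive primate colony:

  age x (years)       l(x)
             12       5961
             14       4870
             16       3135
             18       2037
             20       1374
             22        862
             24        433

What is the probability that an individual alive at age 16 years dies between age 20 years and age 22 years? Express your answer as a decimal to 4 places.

This is the probability of reaching 20 but not 22, conditional on being alive at 16: (l(20) − l(22)) / l(16).
= (1374 − 862) / 3135 = 512 / 3135 = 0.163317.

0.1633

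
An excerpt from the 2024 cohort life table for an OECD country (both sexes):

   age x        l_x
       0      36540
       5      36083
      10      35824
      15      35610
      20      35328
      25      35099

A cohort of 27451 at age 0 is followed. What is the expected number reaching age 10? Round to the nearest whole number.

The relevant probability is 35824/36540 = 0.980405.
Expected number = 27451 × 0.980405 = 26913.

26913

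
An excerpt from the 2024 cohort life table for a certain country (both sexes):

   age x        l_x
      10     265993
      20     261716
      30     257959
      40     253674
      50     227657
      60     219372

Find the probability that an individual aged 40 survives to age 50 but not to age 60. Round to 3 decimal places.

0.033

This is the probability of reaching 50 but not 60, conditional on being alive at 40: (l_50 − l_60) / l_40.
= (227657 − 219372) / 253674 = 8285 / 253674 = 0.032660.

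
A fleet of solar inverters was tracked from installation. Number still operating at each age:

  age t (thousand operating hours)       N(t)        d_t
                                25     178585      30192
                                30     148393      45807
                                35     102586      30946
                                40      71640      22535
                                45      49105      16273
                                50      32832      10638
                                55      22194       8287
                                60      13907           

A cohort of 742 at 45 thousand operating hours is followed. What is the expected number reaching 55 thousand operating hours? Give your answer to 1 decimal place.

335.4

The relevant probability is 22194/49105 = 0.451970.
Expected number = 742 × 0.451970 = 335.4.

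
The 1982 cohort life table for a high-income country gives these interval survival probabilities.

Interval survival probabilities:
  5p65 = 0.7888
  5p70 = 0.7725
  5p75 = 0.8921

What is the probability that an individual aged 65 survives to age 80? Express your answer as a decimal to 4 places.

0.5436

Chaining the interval survival probabilities: 0.7888 × 0.7725 × 0.8921.
= 0.543599.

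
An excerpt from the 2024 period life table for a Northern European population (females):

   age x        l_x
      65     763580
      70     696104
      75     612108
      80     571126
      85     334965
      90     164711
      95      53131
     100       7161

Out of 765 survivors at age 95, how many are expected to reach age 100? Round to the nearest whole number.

The relevant probability is 7161/53131 = 0.134780.
Expected number = 765 × 0.134780 = 103.

103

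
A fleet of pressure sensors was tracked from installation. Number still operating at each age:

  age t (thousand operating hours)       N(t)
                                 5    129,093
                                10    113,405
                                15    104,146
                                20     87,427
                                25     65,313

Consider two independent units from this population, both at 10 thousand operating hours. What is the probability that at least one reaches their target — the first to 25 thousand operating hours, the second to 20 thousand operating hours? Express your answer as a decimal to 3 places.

0.903

p₁ = N(25)/N(10) = 65,313/113,405 = 0.575927; p₂ = N(20)/N(10) = 87,427/113,405 = 0.770927.
P(at least one) = 1 − (1−p₁)(1−p₂) = 1 − 0.424073 × 0.229073 = 0.902856.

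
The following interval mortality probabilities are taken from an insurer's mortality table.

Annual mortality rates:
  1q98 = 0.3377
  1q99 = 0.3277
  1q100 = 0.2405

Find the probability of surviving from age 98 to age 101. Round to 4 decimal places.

Survival from 98 to 101 is the product of surviving each interval: (1 − 0.3377) × (1 − 0.3277) × (1 − 0.2405).
= 0.6623 × 0.6723 × 0.7595 = 0.338178.

0.3382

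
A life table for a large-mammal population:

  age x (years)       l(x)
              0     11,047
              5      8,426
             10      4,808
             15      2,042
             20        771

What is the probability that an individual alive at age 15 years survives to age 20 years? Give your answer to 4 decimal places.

0.3776

The conditional survival probability is l(20)/l(15) = 771/2,042 = 0.377571.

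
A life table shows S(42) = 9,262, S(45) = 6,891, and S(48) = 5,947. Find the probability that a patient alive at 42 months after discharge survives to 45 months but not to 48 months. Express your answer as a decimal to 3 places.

This is the probability of reaching 45 but not 48, conditional on being alive at 42: (S(45) − S(48)) / S(42).
= (6,891 − 5,947) / 9,262 = 944 / 9,262 = 0.101922.

0.102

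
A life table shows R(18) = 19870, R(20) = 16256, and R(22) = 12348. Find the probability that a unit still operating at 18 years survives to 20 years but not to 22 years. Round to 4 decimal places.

This is the probability of reaching 20 but not 22, conditional on being operational at 18: (R(20) − R(22)) / R(18).
= (16256 − 12348) / 19870 = 3908 / 19870 = 0.196678.

0.1967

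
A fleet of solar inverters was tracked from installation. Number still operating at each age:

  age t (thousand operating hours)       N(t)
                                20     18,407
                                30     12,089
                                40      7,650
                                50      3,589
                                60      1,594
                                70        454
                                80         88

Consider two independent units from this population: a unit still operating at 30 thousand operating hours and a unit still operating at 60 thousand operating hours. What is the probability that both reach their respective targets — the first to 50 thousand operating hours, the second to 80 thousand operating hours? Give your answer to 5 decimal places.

0.01639

p₁ = N(50)/N(30) = 3,589/12,089 = 0.296881; p₂ = N(80)/N(60) = 88/1,594 = 0.055207.
P(both) = p₁ × p₂ = 0.296881 × 0.055207 = 0.016390.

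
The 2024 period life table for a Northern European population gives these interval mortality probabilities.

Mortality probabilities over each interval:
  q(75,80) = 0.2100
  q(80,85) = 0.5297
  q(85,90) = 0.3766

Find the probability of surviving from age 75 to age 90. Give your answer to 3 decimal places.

The overall survival probability is (1 − 0.2100) × (1 − 0.5297) × (1 − 0.3766).
= 0.7900 × 0.4703 × 0.6234 = 0.231616.

0.232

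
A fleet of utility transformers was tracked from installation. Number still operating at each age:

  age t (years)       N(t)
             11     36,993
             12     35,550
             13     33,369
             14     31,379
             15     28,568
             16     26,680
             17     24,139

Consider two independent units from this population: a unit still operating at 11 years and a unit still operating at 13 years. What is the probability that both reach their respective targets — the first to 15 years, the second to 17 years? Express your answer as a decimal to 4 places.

p₁ = N(15)/N(11) = 28,568/36,993 = 0.772254; p₂ = N(17)/N(13) = 24,139/33,369 = 0.723396.
P(both) = p₁ × p₂ = 0.772254 × 0.723396 = 0.558645.

0.5586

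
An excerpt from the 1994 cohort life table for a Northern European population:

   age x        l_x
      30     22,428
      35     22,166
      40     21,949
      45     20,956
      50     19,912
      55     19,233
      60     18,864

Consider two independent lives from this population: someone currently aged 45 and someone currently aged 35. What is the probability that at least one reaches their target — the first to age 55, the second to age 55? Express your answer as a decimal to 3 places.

0.989

p₁ = l_55/l_45 = 19,233/20,956 = 0.917780; p₂ = l_55/l_35 = 19,233/22,166 = 0.867680.
P(at least one) = 1 − (1−p₁)(1−p₂) = 1 − 0.082220 × 0.132320 = 0.989121.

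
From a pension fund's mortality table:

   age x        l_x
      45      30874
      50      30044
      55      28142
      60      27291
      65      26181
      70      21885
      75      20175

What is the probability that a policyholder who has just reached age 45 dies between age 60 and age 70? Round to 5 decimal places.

0.17510

This is the probability of reaching 60 but not 70, conditional on being alive at 45: (l_60 − l_70) / l_45.
= (27291 − 21885) / 30874 = 5406 / 30874 = 0.175099.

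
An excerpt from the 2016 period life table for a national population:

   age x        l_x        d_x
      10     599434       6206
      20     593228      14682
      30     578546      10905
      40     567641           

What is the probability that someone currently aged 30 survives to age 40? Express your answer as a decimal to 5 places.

The conditional survival probability is l_40/l_30 = 567641/578546 = 0.981151.

0.98115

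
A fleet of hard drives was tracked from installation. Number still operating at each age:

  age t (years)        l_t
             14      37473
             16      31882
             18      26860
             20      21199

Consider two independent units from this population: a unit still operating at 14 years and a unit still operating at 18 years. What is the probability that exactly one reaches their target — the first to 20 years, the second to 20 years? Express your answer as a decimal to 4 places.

p₁ = l_20/l_14 = 21199/37473 = 0.565714; p₂ = l_20/l_18 = 21199/26860 = 0.789241.
P(exactly one) = p₁(1−p₂) + (1−p₁)p₂ = 0.119229 + 0.342756 = 0.461986.

0.4620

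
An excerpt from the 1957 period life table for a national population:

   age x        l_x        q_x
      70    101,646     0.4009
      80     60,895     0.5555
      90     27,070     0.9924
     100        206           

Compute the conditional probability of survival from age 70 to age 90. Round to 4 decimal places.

0.2663

We want 20p70 = l_90/l_70.
The conditional survival probability is l_90/l_70 = 27,070/101,646 = 0.266316.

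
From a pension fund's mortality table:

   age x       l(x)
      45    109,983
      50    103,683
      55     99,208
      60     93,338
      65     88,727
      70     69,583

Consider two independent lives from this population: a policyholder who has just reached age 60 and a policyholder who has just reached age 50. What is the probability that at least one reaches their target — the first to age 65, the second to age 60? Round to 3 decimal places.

p₁ = l(65)/l(60) = 88,727/93,338 = 0.950599; p₂ = l(60)/l(50) = 93,338/103,683 = 0.900225.
P(at least one) = 1 − (1−p₁)(1−p₂) = 1 − 0.049401 × 0.099775 = 0.995071.

0.995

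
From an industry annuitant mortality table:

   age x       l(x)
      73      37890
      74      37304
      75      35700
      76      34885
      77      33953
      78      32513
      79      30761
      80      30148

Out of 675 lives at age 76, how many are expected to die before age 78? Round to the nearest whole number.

The relevant probability is 1 − 32513/34885 = 0.067995.
Expected number = 675 × 0.067995 = 46.

46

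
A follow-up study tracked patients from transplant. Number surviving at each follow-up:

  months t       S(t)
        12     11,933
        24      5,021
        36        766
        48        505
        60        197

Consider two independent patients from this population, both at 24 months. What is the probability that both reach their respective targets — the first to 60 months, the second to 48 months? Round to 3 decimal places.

p₁ = S(60)/S(24) = 197/5,021 = 0.039235; p₂ = S(48)/S(24) = 505/5,021 = 0.100578.
P(both) = p₁ × p₂ = 0.039235 × 0.100578 = 0.003946.

0.004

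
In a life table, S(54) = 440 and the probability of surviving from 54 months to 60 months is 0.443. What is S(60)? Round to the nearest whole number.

S(60) = S(54) × p = 440 × 0.443 = 195.

195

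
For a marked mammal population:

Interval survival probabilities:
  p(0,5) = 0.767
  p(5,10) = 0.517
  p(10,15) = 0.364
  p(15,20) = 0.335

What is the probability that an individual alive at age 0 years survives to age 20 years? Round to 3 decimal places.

0.048

The overall survival probability is 0.767 × 0.517 × 0.364 × 0.335.
= 0.048354.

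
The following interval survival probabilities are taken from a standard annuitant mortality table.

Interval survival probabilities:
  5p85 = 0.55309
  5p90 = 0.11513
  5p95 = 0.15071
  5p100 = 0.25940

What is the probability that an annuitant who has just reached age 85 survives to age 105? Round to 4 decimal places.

The overall survival probability is 0.55309 × 0.11513 × 0.15071 × 0.25940.
= 0.002489.

0.0025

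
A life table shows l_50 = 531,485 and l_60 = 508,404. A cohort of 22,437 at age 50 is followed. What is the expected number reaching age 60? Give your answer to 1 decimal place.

21462.6

The relevant probability is 508,404/531,485 = 0.956573.
Expected number = 22,437 × 0.956573 = 21462.6.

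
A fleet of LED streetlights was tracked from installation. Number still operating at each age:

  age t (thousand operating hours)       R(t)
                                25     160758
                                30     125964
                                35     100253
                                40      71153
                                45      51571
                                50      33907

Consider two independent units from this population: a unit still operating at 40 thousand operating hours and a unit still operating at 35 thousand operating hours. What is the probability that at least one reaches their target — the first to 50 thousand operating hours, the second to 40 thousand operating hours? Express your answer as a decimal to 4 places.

p₁ = R(50)/R(40) = 33907/71153 = 0.476536; p₂ = R(40)/R(35) = 71153/100253 = 0.709734.
P(at least one) = 1 − (1−p₁)(1−p₂) = 1 − 0.523464 × 0.290266 = 0.848056.

0.8481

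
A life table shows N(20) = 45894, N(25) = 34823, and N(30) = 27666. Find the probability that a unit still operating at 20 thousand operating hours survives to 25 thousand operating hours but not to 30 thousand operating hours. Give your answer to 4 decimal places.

0.1559

This is the probability of reaching 25 but not 30, conditional on being operational at 20: (N(25) − N(30)) / N(20).
= (34823 − 27666) / 45894 = 7157 / 45894 = 0.155946.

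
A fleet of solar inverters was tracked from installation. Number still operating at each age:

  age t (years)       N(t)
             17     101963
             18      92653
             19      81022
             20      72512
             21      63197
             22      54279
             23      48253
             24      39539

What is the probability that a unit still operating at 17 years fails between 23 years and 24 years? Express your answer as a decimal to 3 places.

This is the probability of reaching 23 but not 24, conditional on being operational at 17: (N(23) − N(24)) / N(17).
= (48253 − 39539) / 101963 = 8714 / 101963 = 0.085462.

0.085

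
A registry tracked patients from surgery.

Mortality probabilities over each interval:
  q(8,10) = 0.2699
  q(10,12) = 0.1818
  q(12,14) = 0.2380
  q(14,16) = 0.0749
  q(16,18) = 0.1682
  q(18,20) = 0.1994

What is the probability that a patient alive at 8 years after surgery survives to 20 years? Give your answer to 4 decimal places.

0.2804

Survival from 8 to 20 is the product of surviving each interval: (1 − 0.2699) × (1 − 0.1818) × (1 − 0.2380) × (1 − 0.0749) × (1 − 0.1682) × (1 − 0.1994).
= 0.7301 × 0.8182 × 0.7620 × 0.9251 × 0.8318 × 0.8006 = 0.280427.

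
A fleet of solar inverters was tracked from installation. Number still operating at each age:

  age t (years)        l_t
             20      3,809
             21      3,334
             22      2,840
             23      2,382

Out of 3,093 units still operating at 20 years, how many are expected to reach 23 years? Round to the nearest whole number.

The relevant probability is 2,382/3,809 = 0.625361.
Expected number = 3,093 × 0.625361 = 1934.

1934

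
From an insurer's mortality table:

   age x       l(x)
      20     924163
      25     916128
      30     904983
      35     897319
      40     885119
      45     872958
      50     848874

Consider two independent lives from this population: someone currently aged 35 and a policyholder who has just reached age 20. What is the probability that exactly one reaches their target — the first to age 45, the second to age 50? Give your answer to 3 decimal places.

p₁ = l(45)/l(35) = 872958/897319 = 0.972851; p₂ = l(50)/l(20) = 848874/924163 = 0.918533.
P(exactly one) = p₁(1−p₂) + (1−p₁)p₂ = 0.079255 + 0.024937 = 0.104193.

0.104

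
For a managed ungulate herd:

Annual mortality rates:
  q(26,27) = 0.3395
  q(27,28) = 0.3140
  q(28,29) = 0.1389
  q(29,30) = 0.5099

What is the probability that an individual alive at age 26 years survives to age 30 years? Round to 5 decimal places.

0.19122

Chaining the interval survival probabilities: (1 − 0.3395) × (1 − 0.3140) × (1 − 0.1389) × (1 − 0.5099).
= 0.6605 × 0.6860 × 0.8611 × 0.4901 = 0.191221.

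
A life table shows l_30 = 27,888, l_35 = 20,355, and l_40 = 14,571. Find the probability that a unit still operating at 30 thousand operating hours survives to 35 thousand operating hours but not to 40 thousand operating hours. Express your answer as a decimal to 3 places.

This is the probability of reaching 35 but not 40, conditional on being operational at 30: (l_35 − l_40) / l_30.
= (20,355 − 14,571) / 27,888 = 5,784 / 27,888 = 0.207401.

0.207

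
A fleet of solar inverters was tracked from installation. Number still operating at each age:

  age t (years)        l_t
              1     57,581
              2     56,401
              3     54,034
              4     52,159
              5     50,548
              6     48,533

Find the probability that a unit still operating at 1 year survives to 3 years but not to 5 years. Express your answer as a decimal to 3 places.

This is the probability of reaching 3 but not 5, conditional on being operational at 1: (l_3 − l_5) / l_1.
= (54,034 − 50,548) / 57,581 = 3,486 / 57,581 = 0.060541.

0.061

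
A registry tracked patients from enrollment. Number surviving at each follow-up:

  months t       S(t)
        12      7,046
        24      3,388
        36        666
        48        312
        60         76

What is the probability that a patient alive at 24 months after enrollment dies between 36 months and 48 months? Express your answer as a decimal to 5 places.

This is the probability of reaching 36 but not 48, conditional on being alive at 24: (S(36) − S(48)) / S(24).
= (666 − 312) / 3,388 = 354 / 3,388 = 0.104486.

0.10449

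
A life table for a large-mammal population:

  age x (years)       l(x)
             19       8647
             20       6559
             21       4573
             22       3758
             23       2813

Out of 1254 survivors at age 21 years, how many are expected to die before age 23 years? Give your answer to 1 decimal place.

482.6

The relevant probability is 1 − 2813/4573 = 0.384868.
Expected number = 1254 × 0.384868 = 482.6.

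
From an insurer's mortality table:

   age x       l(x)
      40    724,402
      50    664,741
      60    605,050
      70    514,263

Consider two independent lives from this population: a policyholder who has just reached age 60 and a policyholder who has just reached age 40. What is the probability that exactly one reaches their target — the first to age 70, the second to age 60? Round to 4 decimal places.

0.2654

p₁ = l(70)/l(60) = 514,263/605,050 = 0.849951; p₂ = l(60)/l(40) = 605,050/724,402 = 0.835241.
P(exactly one) = p₁(1−p₂) + (1−p₁)p₂ = 0.140037 + 0.125327 = 0.265364.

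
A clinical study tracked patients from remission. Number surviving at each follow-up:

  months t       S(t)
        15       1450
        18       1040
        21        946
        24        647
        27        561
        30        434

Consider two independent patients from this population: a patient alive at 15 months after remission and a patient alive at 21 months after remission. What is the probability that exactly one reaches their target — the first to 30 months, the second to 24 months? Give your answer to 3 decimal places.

p₁ = S(30)/S(15) = 434/1450 = 0.299310; p₂ = S(24)/S(21) = 647/946 = 0.683932.
P(exactly one) = p₁(1−p₂) + (1−p₁)p₂ = 0.094602 + 0.479224 = 0.573827.

0.574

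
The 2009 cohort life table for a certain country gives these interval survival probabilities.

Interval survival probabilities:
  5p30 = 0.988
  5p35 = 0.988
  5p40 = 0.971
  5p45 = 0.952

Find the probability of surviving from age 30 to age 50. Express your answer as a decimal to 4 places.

0.9023

Survival from 30 to 50 is the product of surviving each interval: 0.988 × 0.988 × 0.971 × 0.952.
= 0.902340.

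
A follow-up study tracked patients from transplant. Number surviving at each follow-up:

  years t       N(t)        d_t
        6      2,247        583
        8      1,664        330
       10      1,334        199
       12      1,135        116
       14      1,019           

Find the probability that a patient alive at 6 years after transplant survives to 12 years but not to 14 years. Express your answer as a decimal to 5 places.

This is the probability of reaching 12 but not 14, conditional on being alive at 6: (N(12) − N(14)) / N(6).
= (1,135 − 1,019) / 2,247 = 116 / 2,247 = 0.051624.

0.05162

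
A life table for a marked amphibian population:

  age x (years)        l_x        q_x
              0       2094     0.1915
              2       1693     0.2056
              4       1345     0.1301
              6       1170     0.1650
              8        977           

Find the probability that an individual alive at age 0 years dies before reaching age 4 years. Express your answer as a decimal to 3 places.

0.358

P(die before 4 | alive at 0) = 1 − l_4/l_0 = 1 − 1345/2094 = (749)/2094 = 0.357689.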